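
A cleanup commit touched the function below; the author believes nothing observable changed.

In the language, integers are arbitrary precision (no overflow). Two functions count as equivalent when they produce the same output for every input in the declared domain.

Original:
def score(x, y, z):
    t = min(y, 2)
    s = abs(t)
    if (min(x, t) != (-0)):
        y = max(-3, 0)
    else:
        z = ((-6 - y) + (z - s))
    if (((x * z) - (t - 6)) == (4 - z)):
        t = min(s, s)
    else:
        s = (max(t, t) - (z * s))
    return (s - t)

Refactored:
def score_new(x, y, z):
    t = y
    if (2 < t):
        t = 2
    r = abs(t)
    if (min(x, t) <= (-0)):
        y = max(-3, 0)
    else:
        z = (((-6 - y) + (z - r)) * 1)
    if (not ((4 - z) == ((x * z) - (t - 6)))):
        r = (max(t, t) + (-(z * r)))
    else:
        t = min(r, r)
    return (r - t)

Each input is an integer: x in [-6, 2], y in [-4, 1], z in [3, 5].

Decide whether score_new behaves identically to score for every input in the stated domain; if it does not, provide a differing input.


On input x=0, y=1, z=3, score returns 5 while score_new returns -3.
verdict: not equivalent; witness: x=0, y=1, z=3


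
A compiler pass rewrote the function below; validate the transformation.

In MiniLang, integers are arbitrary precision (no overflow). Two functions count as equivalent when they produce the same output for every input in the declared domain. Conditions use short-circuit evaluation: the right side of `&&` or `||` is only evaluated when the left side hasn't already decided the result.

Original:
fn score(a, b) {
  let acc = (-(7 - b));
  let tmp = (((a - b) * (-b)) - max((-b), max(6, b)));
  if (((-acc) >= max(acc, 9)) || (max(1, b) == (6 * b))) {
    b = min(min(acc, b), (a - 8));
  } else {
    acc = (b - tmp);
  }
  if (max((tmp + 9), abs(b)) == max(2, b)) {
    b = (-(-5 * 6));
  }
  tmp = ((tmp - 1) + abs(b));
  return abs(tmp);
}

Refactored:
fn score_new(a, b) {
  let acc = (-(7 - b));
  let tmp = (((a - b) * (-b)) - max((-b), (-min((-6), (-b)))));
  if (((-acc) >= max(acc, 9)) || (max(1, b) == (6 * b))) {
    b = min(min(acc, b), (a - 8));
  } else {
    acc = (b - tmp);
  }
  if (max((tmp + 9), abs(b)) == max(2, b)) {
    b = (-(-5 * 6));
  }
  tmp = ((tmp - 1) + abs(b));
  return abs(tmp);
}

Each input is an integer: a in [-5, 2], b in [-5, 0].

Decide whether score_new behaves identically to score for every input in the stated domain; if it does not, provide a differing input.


Comparing the listings, the differences include: min/max/abs usage differs.
Tracing a=0, b=-5: score: acc := -12 | tmp := 19 | (((-acc) >= max(acc, 9)) || (max(1, b) == (6 * b))): true | b := -12 | (max((tmp + 9), abs(b)) == max(2, b)): false | tmp := 30 | result 30 | score_new: acc := -12 | tmp := 19 | (((-acc) >= max(acc, 9)) || (max(1, b) == (6 * b))): true | b := -12 | (max((tmp + 9), abs(b)) == max(2, b)): false | tmp := 30 | result 30 — matching result 30.
Across all 48 domain points the two functions coincide.
verdict: equivalent


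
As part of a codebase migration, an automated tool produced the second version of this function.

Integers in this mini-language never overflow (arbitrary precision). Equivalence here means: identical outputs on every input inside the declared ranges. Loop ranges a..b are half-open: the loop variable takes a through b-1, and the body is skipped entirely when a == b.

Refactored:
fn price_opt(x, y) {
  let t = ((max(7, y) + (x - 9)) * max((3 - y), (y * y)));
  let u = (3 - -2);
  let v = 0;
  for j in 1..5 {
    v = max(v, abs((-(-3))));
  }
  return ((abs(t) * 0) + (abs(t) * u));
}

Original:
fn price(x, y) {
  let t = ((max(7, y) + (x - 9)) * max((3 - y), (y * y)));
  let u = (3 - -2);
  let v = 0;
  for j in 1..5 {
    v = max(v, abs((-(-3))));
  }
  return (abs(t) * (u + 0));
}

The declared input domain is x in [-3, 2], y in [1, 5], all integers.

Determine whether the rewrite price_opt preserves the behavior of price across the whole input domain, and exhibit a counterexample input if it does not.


This is a faithful refactor — arithmetic usage differs; min/max/abs usage differs, but the computed results match everywhere.
Spot check at x=0, y=1 — price: t = -4; u = 5; v = 0; [j=1]; v = 3; [j=2]; v = 3; [j=3]; v = 3; [j=4]; v = 3; return 20. price_opt: t = -4; u = 5; v = 0; [j=1]; v = 3; [j=2]; v = 3; [j=3]; v = 3; [j=4]; v = 3; return 20. Both give 20.
Every one of the 30 inputs gives matching results.
verdict: equivalent


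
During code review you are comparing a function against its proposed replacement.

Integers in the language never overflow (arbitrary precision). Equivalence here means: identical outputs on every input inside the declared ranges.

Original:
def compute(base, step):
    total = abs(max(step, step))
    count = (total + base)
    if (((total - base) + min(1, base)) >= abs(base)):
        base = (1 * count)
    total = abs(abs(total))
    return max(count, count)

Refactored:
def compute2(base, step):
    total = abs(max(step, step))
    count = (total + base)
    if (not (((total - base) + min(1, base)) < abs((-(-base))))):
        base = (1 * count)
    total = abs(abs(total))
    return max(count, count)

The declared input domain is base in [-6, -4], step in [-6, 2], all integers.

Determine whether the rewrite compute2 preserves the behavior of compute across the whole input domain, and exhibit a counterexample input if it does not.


Equivalent — the differences include comparison usage differs, and boolean connective usage differs, yet no declared input distinguishes the two.
Spot check at base=-5, step=2 — compute: total=2, then count=-3, then (((total - base) + min(1, base)) >= abs(base)) is false, then total=2, then returns -3. compute2: total=2, then count=-3, then (not (((total - base) + min(1, base)) < abs((-(-base))))) is false, then total=2, then returns -3. Both give -3.
Sweeping the whole domain (27 inputs) finds no disagreement.
verdict: equivalent


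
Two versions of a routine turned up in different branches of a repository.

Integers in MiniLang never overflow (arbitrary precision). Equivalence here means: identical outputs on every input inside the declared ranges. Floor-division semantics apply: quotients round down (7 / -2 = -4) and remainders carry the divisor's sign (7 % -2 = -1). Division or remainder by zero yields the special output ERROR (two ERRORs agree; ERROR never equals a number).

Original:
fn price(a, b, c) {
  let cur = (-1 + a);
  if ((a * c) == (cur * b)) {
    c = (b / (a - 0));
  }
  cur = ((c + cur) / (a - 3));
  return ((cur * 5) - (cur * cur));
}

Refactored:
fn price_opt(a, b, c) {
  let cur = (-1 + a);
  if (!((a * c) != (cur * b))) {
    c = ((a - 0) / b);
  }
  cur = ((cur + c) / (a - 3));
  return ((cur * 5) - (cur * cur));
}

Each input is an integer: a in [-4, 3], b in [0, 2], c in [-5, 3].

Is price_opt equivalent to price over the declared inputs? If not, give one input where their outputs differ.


There is a counterexample at a=-4, b=0, c=0: 0 on one side, ERROR on the other.
price: cur = -5; ((a * c) == (cur * b)) -> true; c = 0; cur = 0; return 0
price_opt: cur = -5; (!((a * c) != (cur * b))) -> true; division by zero -> ERROR
verdict: not equivalent; witness: a=-4, b=0, c=0


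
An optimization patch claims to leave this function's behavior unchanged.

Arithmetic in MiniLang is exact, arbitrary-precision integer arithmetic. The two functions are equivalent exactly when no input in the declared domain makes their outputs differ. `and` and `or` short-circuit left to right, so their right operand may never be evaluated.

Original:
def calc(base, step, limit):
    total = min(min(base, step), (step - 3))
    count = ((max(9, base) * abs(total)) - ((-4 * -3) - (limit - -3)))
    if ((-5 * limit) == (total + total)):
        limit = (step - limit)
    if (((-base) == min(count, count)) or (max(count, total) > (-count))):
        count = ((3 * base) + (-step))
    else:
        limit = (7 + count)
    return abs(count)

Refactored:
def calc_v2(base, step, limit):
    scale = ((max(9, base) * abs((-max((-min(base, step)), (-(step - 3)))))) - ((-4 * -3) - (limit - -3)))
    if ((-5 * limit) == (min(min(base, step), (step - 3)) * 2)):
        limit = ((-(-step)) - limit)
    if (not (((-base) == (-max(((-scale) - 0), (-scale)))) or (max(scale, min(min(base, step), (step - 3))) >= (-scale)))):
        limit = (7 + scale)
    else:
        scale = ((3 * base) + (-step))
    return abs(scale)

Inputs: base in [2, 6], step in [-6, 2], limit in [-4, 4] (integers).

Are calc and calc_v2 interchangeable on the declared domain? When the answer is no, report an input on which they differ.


Try base=2, step=2, limit=0.
calc: total := -1 | count := 0 | ((-5 * limit) == (total + total)): false | (((-base) == min(count, count)) or (max(count, total) > (-count))): false | limit := 7 | result 0
calc_v2: scale := 0 | ((-5 * limit) == (min(min(base, step), (step - 3)) * 2)): false | (not (((-base) == (-max(((-scale) - 0), (-scale)))) or (max(scale, min(min(base, step), (step - 3))) >= (-scale)))): false | scale := 4 | result 4
0 vs 4 — the two versions disagree here.
verdict: not equivalent; witness: base=2, step=2, limit=0


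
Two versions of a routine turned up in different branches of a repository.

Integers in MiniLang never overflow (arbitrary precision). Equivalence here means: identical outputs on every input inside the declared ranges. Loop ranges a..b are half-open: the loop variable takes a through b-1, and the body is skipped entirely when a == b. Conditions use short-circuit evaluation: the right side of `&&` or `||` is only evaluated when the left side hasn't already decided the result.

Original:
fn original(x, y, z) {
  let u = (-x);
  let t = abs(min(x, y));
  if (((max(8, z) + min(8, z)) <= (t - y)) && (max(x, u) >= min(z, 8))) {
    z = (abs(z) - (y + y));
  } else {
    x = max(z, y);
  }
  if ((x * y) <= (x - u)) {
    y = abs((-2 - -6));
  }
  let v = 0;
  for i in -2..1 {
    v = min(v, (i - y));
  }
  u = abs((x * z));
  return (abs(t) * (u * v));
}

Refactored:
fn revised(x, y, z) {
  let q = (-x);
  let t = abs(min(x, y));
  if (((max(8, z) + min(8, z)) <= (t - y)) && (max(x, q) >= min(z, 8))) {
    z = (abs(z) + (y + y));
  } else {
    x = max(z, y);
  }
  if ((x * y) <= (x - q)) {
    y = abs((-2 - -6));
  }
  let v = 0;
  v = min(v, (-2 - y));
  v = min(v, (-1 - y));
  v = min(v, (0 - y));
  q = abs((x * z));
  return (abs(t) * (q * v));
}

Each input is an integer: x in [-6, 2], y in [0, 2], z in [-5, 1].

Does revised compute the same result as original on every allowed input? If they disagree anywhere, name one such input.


Evaluate both at x=-6, y=1, z=-5.
original: u becomes 6; next t becomes 6; next (((max(8, z) + min(8, z)) <= (t - y)) && (max(x, u) >= min(z, 8))) evaluates to true; next z becomes 3; next ((x * y) <= (x - u)) evaluates to false; next v becomes 0; next at i=-2:; next v becomes -3; next at i=-1:; next v becomes -3; next at i=0:; next v becomes -3; next u becomes 18; next final value -324
revised: q becomes 6; next t becomes 6; next (((max(8, z) + min(8, z)) <= (t - y)) && (max(x, q) >= min(z, 8))) evaluates to true; next z becomes 7; next ((x * y) <= (x - q)) evaluates to false; next v becomes 0; next v becomes -3; next v becomes -3; next v becomes -3; next q becomes 42; next final value -756
-324 != -756, so the rewrite changes behavior.
verdict: not equivalent; witness: x=-6, y=1, z=-5


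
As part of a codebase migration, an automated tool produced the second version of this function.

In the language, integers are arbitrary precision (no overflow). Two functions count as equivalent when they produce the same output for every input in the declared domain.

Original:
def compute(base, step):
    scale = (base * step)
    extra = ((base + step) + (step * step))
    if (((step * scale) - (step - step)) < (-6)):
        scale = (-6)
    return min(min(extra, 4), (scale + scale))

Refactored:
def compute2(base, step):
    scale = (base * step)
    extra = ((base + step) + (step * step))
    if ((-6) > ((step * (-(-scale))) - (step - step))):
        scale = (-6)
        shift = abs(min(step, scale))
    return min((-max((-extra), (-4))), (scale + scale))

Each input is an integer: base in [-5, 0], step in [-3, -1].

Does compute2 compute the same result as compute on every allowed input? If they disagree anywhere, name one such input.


Changes here: comparison usage differs, local variable names differ, min/max/abs usage differs, statement counts differ; the full 18-point sweep finds no disagreement.
verdict: equivalent


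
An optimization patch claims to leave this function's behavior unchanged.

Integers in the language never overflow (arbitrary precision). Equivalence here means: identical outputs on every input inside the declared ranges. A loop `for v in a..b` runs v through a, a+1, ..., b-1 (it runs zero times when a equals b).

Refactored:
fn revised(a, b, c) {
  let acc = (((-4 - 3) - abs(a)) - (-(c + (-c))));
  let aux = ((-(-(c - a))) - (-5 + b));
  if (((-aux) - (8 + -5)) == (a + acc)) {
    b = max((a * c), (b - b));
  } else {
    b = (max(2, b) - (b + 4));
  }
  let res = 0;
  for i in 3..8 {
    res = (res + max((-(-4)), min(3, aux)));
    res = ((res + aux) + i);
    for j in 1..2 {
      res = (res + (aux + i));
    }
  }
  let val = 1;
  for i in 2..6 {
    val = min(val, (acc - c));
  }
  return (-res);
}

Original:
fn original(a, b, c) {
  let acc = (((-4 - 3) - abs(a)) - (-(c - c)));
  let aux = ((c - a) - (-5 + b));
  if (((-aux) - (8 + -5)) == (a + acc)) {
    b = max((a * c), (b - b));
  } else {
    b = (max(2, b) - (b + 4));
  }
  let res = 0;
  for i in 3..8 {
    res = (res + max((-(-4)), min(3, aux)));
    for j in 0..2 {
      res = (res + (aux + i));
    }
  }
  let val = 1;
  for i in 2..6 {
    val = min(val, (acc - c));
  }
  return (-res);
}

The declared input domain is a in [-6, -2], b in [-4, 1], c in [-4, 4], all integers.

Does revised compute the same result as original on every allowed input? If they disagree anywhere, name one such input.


Comparing the listings, the differences include: statement counts differ, plus arithmetic usage differs, plus loop structure differs.
Spot check at a=-6, b=-4, c=3 — original: acc=-13, then aux=18, then (((-aux) - (8 + -5)) == (a + acc)) is false, then b=2, then res=0, then (i=3), then res=4, then (j=0), then res=25, then (j=1), then res=46, then (i=4), then res=50, then (j=0), then res=72, then (j=1), then res=94, then (i=5), then res=98, then (j=0), then res=121, then (j=1), then res=144, then (i=6), then res=148, then (j=0), then res=172, then (j=1), then res=196, then (i=7), then res=200, then (j=0), then res=225, then (j=1), then res=250, then val=1, then (i=2), then val=-16, then (i=3), then val=-16, then (i=4), then val=-16, then (i=5), then val=-16, then returns -250. revised: acc=-13, then aux=18, then (((-aux) - (8 + -5)) == (a + acc)) is false, then b=2, then res=0, then (i=3), then res=4, then res=25, then (j=1), then res=46, then (i=4), then res=50, then res=72, then (j=1), then res=94, then (i=5), then res=98, then res=121, then (j=1), then res=144, then (i=6), then res=148, then res=172, then (j=1), then res=196, then (i=7), then res=200, then res=225, then (j=1), then res=250, then val=1, then (i=2), then val=-16, then (i=3), then val=-16, then (i=4), then val=-16, then (i=5), then val=-16, then returns -250. Both give -250.
Checked all 270 inputs in the declared domain: the outputs agree on every one.
verdict: equivalent


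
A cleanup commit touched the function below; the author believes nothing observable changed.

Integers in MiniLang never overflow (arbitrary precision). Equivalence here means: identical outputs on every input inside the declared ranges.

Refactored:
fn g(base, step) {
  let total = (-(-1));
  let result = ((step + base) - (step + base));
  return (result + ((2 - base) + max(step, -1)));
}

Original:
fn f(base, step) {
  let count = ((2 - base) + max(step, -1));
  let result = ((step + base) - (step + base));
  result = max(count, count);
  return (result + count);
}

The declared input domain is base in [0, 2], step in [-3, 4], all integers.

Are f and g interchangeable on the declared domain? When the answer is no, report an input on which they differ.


base=0, step=-3 yields 2 from f but 1 from g.
verdict: not equivalent; witness: base=0, step=-3


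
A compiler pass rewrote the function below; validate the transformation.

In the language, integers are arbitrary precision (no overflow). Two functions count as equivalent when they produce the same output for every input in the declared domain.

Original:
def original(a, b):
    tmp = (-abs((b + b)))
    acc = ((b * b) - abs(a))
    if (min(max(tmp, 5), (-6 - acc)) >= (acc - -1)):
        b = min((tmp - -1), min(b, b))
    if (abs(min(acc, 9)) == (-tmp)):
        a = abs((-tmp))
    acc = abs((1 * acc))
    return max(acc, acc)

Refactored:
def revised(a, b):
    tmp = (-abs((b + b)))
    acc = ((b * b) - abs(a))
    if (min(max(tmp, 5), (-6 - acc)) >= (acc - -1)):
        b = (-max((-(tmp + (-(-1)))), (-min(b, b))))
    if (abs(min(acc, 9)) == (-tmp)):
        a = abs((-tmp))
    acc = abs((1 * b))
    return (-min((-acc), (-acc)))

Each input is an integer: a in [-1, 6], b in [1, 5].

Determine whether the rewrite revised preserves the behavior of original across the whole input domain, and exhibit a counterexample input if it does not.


These are not equivalent — on a=-1, b=1 the outputs split (0 vs 1).
original: tmp=-2, then acc=0, then (min(max(tmp, 5), (-6 - acc)) >= (acc - -1)) is false, then (abs(min(acc, 9)) == (-tmp)) is false, then acc=0, then returns 0
revised: tmp=-2, then acc=0, then (min(max(tmp, 5), (-6 - acc)) >= (acc - -1)) is false, then (abs(min(acc, 9)) == (-tmp)) is false, then acc=1, then returns 1
verdict: not equivalent; witness: a=-1, b=1


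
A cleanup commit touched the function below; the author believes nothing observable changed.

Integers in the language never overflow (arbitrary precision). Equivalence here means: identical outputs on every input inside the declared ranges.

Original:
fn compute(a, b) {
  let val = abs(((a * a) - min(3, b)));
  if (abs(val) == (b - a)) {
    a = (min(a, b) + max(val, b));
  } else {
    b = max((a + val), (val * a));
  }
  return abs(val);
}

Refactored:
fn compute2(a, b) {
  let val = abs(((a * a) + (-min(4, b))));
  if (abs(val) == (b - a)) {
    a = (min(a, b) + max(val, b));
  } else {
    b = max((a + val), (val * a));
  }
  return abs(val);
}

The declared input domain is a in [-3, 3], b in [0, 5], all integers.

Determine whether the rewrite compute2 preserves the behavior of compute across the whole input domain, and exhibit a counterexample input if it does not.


There is a counterexample at a=-3, b=4: 6 on one side, 5 on the other.
compute: val := 6 | (abs(val) == (b - a)): false | b := 3 | result 6
compute2: val := 5 | (abs(val) == (b - a)): false | b := 2 | result 5
verdict: not equivalent; witness: a=-3, b=4


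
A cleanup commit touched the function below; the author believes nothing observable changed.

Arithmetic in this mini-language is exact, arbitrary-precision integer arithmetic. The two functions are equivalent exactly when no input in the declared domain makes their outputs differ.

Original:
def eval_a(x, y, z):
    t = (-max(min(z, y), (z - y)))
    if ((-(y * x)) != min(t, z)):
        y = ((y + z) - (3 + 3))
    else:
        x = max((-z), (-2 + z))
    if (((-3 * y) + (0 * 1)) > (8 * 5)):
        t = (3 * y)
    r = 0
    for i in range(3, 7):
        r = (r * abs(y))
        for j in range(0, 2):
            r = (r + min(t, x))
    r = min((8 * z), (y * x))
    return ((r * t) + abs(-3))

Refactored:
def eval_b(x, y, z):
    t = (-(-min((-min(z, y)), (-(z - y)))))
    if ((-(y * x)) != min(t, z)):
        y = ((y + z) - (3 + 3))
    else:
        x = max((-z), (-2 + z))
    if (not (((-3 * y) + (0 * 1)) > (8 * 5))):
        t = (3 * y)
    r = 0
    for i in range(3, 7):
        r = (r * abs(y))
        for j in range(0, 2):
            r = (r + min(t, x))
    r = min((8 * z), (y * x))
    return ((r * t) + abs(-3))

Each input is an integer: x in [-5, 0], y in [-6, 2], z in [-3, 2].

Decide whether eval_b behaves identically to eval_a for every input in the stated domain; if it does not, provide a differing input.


x=-5, y=-6, z=-3 yields 1083 from eval_a but 75 from eval_b.
verdict: not equivalent; witness: x=-5, y=-6, z=-3


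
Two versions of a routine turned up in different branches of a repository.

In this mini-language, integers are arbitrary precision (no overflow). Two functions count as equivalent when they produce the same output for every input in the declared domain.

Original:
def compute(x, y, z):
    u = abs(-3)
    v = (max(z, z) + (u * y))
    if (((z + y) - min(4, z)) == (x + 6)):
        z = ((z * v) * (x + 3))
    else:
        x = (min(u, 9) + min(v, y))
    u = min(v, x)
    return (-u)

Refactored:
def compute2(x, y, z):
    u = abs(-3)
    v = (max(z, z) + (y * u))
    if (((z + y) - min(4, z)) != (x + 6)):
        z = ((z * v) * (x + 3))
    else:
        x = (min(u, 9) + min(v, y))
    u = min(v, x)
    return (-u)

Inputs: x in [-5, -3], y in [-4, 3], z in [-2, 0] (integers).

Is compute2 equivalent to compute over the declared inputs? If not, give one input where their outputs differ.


Take x=-5, y=-1, z=-1.
compute: u := 3 | v := -4 | (((z + y) - min(4, z)) == (x + 6)): false | x := -1 | u := -4 | result 4
compute2: u := 3 | v := -4 | (((z + y) - min(4, z)) != (x + 6)): true | z := -8 | u := -5 | result 5
4 against 5: the behavior changed.
verdict: not equivalent; witness: x=-5, y=-1, z=-1


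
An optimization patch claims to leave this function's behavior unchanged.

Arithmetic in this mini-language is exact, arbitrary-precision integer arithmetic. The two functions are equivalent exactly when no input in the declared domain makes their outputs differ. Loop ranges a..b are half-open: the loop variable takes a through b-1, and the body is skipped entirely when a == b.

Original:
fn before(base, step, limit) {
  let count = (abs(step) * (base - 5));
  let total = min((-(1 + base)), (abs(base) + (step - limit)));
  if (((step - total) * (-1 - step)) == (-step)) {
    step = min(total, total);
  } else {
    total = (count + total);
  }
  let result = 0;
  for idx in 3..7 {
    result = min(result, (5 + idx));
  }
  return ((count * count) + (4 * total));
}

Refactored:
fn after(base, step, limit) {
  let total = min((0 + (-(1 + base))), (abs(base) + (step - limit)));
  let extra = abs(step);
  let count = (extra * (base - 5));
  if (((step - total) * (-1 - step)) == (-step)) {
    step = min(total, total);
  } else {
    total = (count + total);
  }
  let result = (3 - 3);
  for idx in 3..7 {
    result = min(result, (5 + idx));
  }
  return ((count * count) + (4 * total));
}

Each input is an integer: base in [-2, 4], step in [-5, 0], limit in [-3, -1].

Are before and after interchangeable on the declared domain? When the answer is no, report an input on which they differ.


This is a faithful refactor — arithmetic usage differs; and local variable names differ; and constant usage differs; and statement counts differ, but the computed results match everywhere.
Spot check at base=0, step=0, limit=-2 — before: count := 0 | total := -1 | (((step - total) * (-1 - step)) == (-step)): false | total := -1 | result := 0 | iter idx=3: | result := 0 | iter idx=4: | result := 0 | iter idx=5: | result := 0 | iter idx=6: | result := 0 | result -4. after: total := -1 | extra := 0 | count := 0 | (((step - total) * (-1 - step)) == (-step)): false | total := -1 | result := 0 | iter idx=3: | result := 0 | iter idx=4: | result := 0 | iter idx=5: | result := 0 | iter idx=6: | result := 0 | result -4. Both give -4.
Across all 126 domain points the two functions coincide.
verdict: equivalent


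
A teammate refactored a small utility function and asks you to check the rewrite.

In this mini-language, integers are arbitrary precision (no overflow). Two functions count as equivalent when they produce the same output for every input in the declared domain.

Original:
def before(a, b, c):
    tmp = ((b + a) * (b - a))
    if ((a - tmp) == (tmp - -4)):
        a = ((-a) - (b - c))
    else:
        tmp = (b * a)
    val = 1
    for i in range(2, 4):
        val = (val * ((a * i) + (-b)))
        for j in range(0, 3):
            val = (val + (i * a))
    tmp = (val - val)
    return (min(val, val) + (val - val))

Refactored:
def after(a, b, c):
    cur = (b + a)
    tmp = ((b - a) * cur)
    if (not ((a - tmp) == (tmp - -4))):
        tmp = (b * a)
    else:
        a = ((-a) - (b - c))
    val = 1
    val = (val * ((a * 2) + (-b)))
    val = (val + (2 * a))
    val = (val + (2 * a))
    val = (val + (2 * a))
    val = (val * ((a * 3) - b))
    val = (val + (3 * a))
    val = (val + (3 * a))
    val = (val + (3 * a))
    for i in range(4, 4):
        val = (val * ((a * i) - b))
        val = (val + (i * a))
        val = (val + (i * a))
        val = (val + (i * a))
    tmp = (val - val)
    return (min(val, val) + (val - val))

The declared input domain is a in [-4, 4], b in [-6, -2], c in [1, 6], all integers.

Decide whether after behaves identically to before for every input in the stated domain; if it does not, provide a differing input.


Equivalent — the differences include constant usage differs; also local variable names differ; also boolean connective usage differs; also loop structure differs; also arithmetic usage differs; also statement counts differ, yet no declared input distinguishes the two.
Tracing a=4, b=-5, c=4: before: tmp becomes 9; next ((a - tmp) == (tmp - -4)) evaluates to false; next tmp becomes -20; next val becomes 1; next at i=2:; next val becomes 13; next at j=0:; next val becomes 21; next at j=1:; next val becomes 29; next at j=2:; next val becomes 37; next at i=3:; next val becomes 629; next at j=0:; next val becomes 641; next at j=1:; next val becomes 653; next at j=2:; next val becomes 665; next tmp becomes 0; next final value 665 | after: cur becomes -1; next tmp becomes 9; next (not ((a - tmp) == (tmp - -4))) evaluates to true; next tmp becomes -20; next val becomes 1; next val becomes 13; next val becomes 21; next val becomes 29; next val becomes 37; next val becomes 629; next val becomes 641; next val becomes 653; next val becomes 665; next i never enters its loop body; next tmp becomes 0; next final value 665 — matching result 665.
Every one of the 270 inputs gives matching results.
verdict: equivalent


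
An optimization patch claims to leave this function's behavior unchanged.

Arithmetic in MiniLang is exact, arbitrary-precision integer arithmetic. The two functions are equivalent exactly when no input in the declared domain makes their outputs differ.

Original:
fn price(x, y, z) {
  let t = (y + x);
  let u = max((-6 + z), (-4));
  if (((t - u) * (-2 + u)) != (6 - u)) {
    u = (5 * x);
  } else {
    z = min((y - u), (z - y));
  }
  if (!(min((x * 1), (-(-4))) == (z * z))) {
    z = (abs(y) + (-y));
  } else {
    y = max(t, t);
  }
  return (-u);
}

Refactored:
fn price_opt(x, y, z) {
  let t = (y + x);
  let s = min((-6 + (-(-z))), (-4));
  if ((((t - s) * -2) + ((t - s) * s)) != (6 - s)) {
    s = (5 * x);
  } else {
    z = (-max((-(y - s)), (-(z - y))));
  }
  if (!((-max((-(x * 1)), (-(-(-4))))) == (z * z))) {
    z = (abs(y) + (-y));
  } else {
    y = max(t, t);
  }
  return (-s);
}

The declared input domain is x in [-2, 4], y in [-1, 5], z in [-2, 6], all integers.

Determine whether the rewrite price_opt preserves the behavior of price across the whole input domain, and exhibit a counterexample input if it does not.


The rewrite breaks on x=-2, y=-1, z=6, where the results are 0 and 10.
price: t=-3, then u=0, then (((t - u) * (-2 + u)) != (6 - u)) is false, then z=-1, then (!(min((x * 1), (-(-4))) == (z * z))) is true, then z=2, then returns 0
price_opt: t=-3, then s=-4, then ((((t - s) * -2) + ((t - s) * s)) != (6 - s)) is true, then s=-10, then (!((-max((-(x * 1)), (-(-(-4))))) == (z * z))) is true, then z=2, then returns 10
verdict: not equivalent; witness: x=-2, y=-1, z=6


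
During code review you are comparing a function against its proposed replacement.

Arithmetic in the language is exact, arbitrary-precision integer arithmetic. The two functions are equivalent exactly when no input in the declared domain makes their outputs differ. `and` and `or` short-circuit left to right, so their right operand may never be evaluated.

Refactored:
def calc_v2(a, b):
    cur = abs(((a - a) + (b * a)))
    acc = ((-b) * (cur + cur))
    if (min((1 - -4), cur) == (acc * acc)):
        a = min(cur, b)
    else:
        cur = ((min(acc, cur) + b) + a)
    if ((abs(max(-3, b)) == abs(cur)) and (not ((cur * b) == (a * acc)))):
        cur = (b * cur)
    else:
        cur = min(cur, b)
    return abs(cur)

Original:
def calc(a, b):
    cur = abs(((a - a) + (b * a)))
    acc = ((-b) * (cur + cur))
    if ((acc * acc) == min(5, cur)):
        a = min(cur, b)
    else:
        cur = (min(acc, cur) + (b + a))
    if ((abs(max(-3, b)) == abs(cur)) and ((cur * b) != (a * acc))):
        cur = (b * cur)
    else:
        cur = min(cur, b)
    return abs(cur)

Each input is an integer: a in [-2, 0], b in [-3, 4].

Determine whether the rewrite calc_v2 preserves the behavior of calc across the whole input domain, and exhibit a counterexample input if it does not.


Reading the diff, among the changes: boolean connective usage differs, plus arithmetic usage differs, plus constant usage differs, plus comparison usage differs.
Spot check at a=-1, b=2 — calc: cur = 2; acc = -8; ((acc * acc) == min(5, cur)) -> false; cur = -7; ((abs(max(-3, b)) == abs(cur)) and ((cur * b) != (a * acc))) -> false; cur = -7; return 7. calc_v2: cur = 2; acc = -8; (min((1 - -4), cur) == (acc * acc)) -> false; cur = -7; ((abs(max(-3, b)) == abs(cur)) and (not ((cur * b) == (a * acc)))) -> false; cur = -7; return 7. Both give 7.
An exhaustive pass over the 24 declared inputs shows identical outputs.
verdict: equivalent


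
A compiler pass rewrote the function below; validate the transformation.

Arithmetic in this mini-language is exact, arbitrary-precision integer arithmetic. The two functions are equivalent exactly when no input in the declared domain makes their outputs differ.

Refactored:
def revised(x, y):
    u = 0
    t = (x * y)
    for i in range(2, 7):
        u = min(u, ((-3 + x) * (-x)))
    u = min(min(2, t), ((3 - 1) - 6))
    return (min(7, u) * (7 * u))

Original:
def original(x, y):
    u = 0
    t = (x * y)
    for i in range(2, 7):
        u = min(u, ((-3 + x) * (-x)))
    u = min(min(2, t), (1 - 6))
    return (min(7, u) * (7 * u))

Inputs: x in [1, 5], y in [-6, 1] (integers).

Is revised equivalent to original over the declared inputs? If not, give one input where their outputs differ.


Evaluate both at x=1, y=-4.
original: u=0, then t=-4, then (i=2), then u=0, then (i=3), then u=0, then (i=4), then u=0, then (i=5), then u=0, then (i=6), then u=0, then u=-5, then returns 175
revised: u=0, then t=-4, then (i=2), then u=0, then (i=3), then u=0, then (i=4), then u=0, then (i=5), then u=0, then (i=6), then u=0, then u=-4, then returns 112
175 != 112, so the rewrite changes behavior.
verdict: not equivalent; witness: x=1, y=-4


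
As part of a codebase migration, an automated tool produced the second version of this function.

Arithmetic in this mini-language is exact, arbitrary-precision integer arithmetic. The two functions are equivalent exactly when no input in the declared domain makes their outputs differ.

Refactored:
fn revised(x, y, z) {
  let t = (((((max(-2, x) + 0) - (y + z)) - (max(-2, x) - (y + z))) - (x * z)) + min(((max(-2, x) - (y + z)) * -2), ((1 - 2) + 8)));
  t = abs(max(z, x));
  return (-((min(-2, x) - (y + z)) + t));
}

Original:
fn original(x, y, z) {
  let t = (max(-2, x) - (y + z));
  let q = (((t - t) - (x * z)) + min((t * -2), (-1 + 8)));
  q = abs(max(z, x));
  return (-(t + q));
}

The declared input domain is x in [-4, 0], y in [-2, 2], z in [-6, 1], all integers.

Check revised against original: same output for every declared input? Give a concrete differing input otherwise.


The rewrite breaks on x=-4, y=-2, z=-6, where the results are -10 and -8.
original: t := 6 | q := -36 | q := 4 | result -10
revised: t := -36 | t := 4 | result -8
verdict: not equivalent; witness: x=-4, y=-2, z=-6


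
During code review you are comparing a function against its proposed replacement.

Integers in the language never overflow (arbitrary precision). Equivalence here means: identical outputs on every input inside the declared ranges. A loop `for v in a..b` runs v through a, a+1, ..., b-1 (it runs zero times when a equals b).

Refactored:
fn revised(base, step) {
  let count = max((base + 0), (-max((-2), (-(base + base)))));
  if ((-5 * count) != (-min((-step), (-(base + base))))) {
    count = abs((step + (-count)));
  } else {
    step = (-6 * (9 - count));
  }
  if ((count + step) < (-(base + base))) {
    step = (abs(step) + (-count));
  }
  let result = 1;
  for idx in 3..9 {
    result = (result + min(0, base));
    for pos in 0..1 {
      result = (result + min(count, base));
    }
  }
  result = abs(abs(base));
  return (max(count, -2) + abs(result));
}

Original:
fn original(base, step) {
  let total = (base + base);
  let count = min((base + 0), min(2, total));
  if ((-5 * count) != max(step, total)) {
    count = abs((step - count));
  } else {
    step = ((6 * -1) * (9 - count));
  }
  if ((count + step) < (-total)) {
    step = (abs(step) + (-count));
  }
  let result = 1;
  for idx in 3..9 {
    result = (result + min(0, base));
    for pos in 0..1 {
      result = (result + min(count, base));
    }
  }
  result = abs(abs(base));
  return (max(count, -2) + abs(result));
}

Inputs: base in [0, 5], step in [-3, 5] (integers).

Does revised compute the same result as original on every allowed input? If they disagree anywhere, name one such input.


Consider the input base=1, step=-3.
original: total := 2 | count := 1 | ((-5 * count) != max(step, total)): true | count := 4 | ((count + step) < (-total)): false | result := 1 | iter idx=3: | result := 1 | iter pos=0: | result := 2 | iter idx=4: | result := 2 | iter pos=0: | result := 3 | iter idx=5: | result := 3 | iter pos=0: | result := 4 | iter idx=6: | result := 4 | iter pos=0: | result := 5 | iter idx=7: | result := 5 | iter pos=0: | result := 6 | iter idx=8: | result := 6 | iter pos=0: | result := 7 | result := 1 | result 5
revised: count := 2 | ((-5 * count) != (-min((-step), (-(base + base))))): true | count := 5 | ((count + step) < (-(base + base))): false | result := 1 | iter idx=3: | result := 1 | iter pos=0: | result := 2 | iter idx=4: | result := 2 | iter pos=0: | result := 3 | iter idx=5: | result := 3 | iter pos=0: | result := 4 | iter idx=6: | result := 4 | iter pos=0: | result := 5 | iter idx=7: | result := 5 | iter pos=0: | result := 6 | iter idx=8: | result := 6 | iter pos=0: | result := 7 | result := 1 | result 6
5 and 6 differ, so these are not the same function on this domain.
verdict: not equivalent; witness: base=1, step=-3


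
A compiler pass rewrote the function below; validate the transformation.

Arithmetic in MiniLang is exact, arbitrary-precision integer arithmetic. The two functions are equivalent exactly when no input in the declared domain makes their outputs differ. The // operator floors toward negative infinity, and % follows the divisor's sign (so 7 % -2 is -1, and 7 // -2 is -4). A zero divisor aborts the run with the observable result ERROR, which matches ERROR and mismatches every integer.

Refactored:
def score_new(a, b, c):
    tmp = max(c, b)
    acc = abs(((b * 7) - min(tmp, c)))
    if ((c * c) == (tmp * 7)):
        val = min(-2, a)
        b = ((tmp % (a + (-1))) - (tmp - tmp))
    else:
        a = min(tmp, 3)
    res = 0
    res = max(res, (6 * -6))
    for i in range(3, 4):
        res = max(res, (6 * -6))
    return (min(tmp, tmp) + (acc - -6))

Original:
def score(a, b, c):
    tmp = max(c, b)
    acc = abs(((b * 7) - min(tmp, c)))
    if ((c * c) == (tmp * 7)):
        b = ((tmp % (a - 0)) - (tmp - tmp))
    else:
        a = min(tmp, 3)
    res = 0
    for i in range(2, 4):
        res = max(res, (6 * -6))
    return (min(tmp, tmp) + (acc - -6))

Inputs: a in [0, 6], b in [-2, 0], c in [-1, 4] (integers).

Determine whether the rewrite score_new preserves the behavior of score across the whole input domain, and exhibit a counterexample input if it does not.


On input a=0, b=-2, c=0, score returns ERROR while score_new returns 20.
verdict: not equivalent; witness: a=0, b=-2, c=0


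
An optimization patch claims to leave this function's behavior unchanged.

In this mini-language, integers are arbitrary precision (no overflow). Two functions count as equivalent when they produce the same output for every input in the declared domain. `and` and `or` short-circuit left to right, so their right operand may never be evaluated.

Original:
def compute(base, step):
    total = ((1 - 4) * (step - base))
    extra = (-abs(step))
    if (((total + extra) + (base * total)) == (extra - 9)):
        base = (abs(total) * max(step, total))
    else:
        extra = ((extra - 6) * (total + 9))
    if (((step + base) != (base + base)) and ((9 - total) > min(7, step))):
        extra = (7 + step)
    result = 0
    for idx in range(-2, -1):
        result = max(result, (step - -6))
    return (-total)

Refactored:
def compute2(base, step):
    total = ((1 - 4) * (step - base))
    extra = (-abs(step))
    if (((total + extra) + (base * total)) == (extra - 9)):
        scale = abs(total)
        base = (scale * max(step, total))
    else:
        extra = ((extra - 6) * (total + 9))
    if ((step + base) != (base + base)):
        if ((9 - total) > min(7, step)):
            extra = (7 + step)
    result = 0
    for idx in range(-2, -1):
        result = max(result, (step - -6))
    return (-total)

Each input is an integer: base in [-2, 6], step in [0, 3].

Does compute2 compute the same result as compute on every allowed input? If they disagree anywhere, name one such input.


This is a faithful refactor — branching structure differs, plus boolean connective usage differs, plus local variable names differ, plus statement counts differ, but the computed results match everywhere.
As a probe, take base=5, step=2: compute runs total := 9 | extra := -2 | (((total + extra) + (base * total)) == (extra - 9)): false | extra := -144 | (((step + base) != (base + base)) and ((9 - total) > min(7, step))): false | result := 0 | iter idx=-2: | result := 8 | result -9; compute2 runs total := 9 | extra := -2 | (((total + extra) + (base * total)) == (extra - 9)): false | extra := -144 | ((step + base) != (base + base)): true | ((9 - total) > min(7, step)): false | result := 0 | iter idx=-2: | result := 8 | result -9; both end at -9.
An exhaustive pass over the 36 declared inputs shows identical outputs.
verdict: equivalent


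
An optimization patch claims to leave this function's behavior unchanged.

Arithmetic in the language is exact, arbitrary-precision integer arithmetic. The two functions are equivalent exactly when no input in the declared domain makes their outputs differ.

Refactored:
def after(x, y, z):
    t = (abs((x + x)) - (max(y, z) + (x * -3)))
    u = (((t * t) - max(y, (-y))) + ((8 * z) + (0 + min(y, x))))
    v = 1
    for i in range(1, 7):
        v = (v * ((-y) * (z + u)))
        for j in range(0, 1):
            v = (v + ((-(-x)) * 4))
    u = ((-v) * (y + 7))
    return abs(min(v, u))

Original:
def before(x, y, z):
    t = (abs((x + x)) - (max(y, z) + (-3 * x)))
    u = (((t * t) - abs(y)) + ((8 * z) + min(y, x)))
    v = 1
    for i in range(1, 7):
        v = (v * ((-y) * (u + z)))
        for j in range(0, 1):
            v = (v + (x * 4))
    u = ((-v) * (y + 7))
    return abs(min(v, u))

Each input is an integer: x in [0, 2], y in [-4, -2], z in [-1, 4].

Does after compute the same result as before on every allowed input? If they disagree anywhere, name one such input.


Although constant usage differs, and arithmetic usage differs, and min/max/abs usage differs, 54/54 inputs agree.
verdict: equivalent


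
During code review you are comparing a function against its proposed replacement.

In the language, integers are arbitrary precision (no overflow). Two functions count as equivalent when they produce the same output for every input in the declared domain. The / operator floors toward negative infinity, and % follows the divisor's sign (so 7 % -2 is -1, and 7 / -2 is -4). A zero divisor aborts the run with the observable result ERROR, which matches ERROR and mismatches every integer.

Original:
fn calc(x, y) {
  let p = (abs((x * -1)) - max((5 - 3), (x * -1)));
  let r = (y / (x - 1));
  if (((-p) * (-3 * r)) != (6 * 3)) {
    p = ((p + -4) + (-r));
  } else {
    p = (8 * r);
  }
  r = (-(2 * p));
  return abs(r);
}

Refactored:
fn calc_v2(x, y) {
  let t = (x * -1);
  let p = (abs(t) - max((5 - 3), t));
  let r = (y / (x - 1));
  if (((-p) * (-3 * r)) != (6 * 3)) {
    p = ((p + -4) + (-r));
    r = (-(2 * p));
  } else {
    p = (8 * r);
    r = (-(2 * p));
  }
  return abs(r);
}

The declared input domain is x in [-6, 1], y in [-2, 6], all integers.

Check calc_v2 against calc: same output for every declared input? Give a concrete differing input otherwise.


Although constant usage differs, and statement counts differ, and local variable names differ, 72/72 inputs agree.
verdict: equivalent
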